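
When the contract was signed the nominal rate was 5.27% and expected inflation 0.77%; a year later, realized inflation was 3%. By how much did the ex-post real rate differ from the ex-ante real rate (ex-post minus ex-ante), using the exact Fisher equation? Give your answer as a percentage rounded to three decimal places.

-2.262%

Ex-ante: (1 + 0.0527)/(1 + 0.0077) − 1 = 4.4656%
Ex-post: (1 + 0.0527)/(1 + 0.0300) − 1 = 2.2039%
Difference (ex-post − ex-ante) = -2.2617% → -2.262%.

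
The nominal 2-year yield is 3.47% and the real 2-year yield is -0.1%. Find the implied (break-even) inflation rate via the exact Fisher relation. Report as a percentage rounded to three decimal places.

3.574%

(1 + π) = (1 + i)/(1 + r) = 1.03470 / 0.99900 = 1.035736
Break-even inflation = 1.035736 − 1 → 3.574%.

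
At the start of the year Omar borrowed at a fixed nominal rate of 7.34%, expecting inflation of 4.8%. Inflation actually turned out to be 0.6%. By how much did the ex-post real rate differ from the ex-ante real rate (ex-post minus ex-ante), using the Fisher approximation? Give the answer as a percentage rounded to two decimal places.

Ex-ante: 7.34% − 4.8% = 2.540%
Ex-post: 7.34% − 0.6% = 6.740%
Difference (ex-post − ex-ante) = 4.2000% → 4.20%.

4.20%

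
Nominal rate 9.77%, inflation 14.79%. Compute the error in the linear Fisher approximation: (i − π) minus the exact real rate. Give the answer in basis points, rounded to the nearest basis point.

Approximate: r ≈ 9.770% − 14.790% = -5.0200%
Exact: (1 + 0.0977)/(1 + 0.1479) − 1 = -4.3732%
Error = -5.0200% − (-4.3732%) = -0.6468% → -65 basis points.

-65 basis points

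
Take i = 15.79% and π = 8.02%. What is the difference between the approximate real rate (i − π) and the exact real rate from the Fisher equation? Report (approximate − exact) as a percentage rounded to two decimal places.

0.58%

Approximate: r ≈ 15.790% − 8.020% = 7.7700%
Exact: (1 + 0.1579)/(1 + 0.0802) − 1 = 7.1931%
Error = 7.7700% − 7.1931% = 0.5769% → 0.58%.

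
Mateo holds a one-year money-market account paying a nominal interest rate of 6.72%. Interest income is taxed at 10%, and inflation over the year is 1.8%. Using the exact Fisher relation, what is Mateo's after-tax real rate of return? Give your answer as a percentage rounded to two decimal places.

4.17%

After-tax nominal return = 6.72% × (1 − 0.1) = 6.0480%.
1 + r = 1.06048 / 1.01800 = 1.041729
After-tax real rate = 1.041729 − 1 → 4.17%.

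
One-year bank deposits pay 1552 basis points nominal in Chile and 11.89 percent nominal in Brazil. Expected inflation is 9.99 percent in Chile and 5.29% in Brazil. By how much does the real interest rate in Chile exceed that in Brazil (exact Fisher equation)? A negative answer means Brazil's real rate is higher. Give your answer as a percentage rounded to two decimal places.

-1.24%

Chile: (1 + 0.1552)/(1 + 0.0999) − 1 = 5.0277%
Brazil: (1 + 0.1189)/(1 + 0.0529) − 1 = 6.2684%
Differential = 5.0277% − 6.2684% = -1.2407% → -1.24%.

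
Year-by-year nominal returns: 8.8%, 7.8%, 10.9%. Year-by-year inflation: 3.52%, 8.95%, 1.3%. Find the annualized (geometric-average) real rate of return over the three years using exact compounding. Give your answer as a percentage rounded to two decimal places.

4.42%

Compound the nominal returns: 1.0880 × 1.0780 × 1.1090 = 1.30070618.
Compound inflation: 1.0352 × 1.0895 × 1.0130 = 1.14251246.
Deflate: 1.30070618 / 1.14251246 = 1.13846127.
Annualized real rate = 1.13846127^(1/3) − 1 = 4.4174% → 4.42%.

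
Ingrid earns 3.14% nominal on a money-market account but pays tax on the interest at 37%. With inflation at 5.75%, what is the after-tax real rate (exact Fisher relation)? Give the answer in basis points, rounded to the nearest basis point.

After-tax nominal return = 3.14% × (1 − 0.37) = 1.9782%.
1 + r = 1.019782 / 1.05750 = 0.964333
After-tax real rate = 0.964333 − 1 → -357 basis points.

-357 basis points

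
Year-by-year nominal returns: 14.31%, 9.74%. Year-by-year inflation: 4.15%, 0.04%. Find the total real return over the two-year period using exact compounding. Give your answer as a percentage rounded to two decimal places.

20.40%

Compound the nominal returns: 1.1431 × 1.0974 = 1.254438.
Compound inflation: 1.0415 × 1.0004 = 1.041917.
Deflate: 1.254438 / 1.041917 = 1.203972.
Total real return = 1.203972 − 1 → 20.40%.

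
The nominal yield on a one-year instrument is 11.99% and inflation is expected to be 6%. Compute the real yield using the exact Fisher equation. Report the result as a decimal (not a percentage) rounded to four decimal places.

1 + r = 1.11990 / 1.06000 = 1.056509
r = 1.056509 − 1 = 5.6509%, i.e. 0.0565.

0.0565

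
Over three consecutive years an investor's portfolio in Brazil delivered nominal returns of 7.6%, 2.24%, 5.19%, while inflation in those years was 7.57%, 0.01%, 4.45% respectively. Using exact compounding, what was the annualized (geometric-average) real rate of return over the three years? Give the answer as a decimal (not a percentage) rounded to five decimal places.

Nominal growth factor = 1.0760 × 1.0224 × 1.0519 = 1.157197715
Price-level growth factor = 1.0757 × 1.0001 × 1.0445 = 1.123681007
Real growth factor = 1.157197715 / 1.123681007 = 1.029827600
Annualized real rate = 1.029827600^(1/3) − 1 = 0.98453% → 0.00985.

0.00985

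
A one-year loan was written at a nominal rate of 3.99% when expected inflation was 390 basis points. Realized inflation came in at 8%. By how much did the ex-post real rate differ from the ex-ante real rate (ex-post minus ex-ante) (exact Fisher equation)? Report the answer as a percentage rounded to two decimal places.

-3.80%

Ex-ante: (1 + 0.0399)/(1 + 0.0390) − 1 = 0.0866%
Ex-post: (1 + 0.0399)/(1 + 0.0800) − 1 = -3.7130%
Difference (ex-post − ex-ante) = -3.7996% → -3.80%.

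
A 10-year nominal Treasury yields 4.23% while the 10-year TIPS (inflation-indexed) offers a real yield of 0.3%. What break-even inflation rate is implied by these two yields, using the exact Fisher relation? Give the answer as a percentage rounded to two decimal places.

(1 + π) = (1 + i)/(1 + r) = 1.04230 / 1.00300 = 1.039182
Break-even inflation = 1.039182 − 1 → 3.92%.

3.92%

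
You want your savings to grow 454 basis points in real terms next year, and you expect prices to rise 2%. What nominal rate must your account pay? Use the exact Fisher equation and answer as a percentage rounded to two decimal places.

6.63%

(1 + i) = (1 + r)(1 + π) = 1.04540 × 1.02000 = 1.066308
i = 1.066308 − 1, so the required nominal rate is 6.63%.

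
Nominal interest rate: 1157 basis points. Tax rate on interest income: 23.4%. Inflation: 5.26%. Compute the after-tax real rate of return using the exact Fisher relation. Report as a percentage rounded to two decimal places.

3.42%

After-tax nominal return = 11.57% × (1 − 0.234) = 8.86262%.
1 + r = 1.0886262 / 1.05260 = 1.034226
After-tax real rate = 1.034226 − 1 → 3.42%.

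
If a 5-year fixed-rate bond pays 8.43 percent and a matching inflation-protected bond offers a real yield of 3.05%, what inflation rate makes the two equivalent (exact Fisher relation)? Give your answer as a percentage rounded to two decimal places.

5.22%

(1 + π) = (1 + i)/(1 + r) = 1.08430 / 1.03050 = 1.052208
Break-even inflation = 1.052208 − 1 → 5.22%.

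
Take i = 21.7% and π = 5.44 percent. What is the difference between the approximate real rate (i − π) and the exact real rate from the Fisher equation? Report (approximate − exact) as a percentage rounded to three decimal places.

0.839%

Approximate: r ≈ 21.700% − 5.440% = 16.2600%
Exact: (1 + 0.2170)/(1 + 0.0544) − 1 = 15.4211%
Error = 16.2600% − 15.4211% = 0.8389% → 0.839%.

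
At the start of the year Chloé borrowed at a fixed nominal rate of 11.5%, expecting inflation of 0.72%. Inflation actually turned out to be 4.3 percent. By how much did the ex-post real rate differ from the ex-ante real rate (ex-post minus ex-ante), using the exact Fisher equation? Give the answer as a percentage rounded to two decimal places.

-3.80%

Ex-ante: (1 + 0.1150)/(1 + 0.0072) − 1 = 10.7029%
Ex-post: (1 + 0.1150)/(1 + 0.0430) − 1 = 6.9032%
Difference (ex-post − ex-ante) = -3.7998% → -3.80%.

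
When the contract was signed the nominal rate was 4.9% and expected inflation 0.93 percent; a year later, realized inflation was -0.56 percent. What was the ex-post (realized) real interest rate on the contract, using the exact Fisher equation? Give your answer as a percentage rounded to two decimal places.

5.49%

Ex-post: (1 + 0.0490)/(1 − 0.0056) − 1 = 5.4907%
So the realized real rate is 5.49%.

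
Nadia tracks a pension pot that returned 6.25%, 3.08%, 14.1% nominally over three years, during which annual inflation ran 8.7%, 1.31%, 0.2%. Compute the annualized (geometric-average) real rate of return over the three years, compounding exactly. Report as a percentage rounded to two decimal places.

Compound the nominal returns: 1.0625 × 1.0308 × 1.1410 = 1.24965173.
Compound inflation: 1.0870 × 1.0131 × 1.0020 = 1.10344218.
Deflate: 1.24965173 / 1.10344218 = 1.13250313.
Annualized real rate = 1.13250313^(1/3) − 1 = 4.2349% → 4.23%.

4.23%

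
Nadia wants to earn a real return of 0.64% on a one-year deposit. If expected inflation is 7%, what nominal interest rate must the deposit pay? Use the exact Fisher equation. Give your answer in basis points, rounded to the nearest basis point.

(1 + i) = (1 + r)(1 + π) = 1.00640 × 1.07000 = 1.076848
i = 1.076848 − 1, so the required nominal rate is 768 basis points.

768 basis points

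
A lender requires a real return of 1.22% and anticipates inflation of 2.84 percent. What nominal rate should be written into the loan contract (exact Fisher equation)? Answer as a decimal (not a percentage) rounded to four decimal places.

0.0409

(1 + i) = (1 + r)(1 + π) = 1.01220 × 1.02840 = 1.04094648
i = 1.04094648 − 1, so the required nominal rate is 0.0409.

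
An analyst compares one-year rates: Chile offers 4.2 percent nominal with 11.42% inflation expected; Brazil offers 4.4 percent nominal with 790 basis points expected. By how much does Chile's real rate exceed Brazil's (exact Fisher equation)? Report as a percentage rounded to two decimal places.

Chile: (1 + 0.0420)/(1 + 0.1142) − 1 = -6.4800%
Brazil: (1 + 0.0440)/(1 + 0.0790) − 1 = -3.2437%
Differential = -6.4800% − (-3.2437%) = -3.2362% → -3.24%.

-3.24%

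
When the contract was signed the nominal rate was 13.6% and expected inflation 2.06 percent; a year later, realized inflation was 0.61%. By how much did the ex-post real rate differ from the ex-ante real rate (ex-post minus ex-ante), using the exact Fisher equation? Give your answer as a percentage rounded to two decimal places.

1.60%

Ex-ante: (1 + 0.1360)/(1 + 0.0206) − 1 = 11.3071%
Ex-post: (1 + 0.1360)/(1 + 0.0061) − 1 = 12.9112%
Difference (ex-post − ex-ante) = 1.6042% → 1.60%.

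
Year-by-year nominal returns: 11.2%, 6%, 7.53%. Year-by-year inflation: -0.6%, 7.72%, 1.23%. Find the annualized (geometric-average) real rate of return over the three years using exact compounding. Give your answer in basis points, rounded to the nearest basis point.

535 basis points

Compound the nominal returns: 1.1120 × 1.0600 × 1.0753 = 1.26747762.
Compound inflation: 0.9940 × 1.0772 × 1.0123 = 1.08390686.
Deflate: 1.26747762 / 1.08390686 = 1.16936026.
Annualized real rate = 1.16936026^(1/3) − 1 = 5.3536% → 535 basis points.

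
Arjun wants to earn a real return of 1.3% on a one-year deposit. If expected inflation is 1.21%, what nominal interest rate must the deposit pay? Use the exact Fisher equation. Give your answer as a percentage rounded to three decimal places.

2.526%

(1 + i) = (1 + r)(1 + π) = 1.01300 × 1.01210 = 1.0252573
i = 1.0252573 − 1, so the required nominal rate is 2.526%.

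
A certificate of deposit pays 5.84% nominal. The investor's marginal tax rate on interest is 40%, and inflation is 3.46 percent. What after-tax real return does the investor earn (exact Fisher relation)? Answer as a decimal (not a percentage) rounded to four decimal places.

0.0004

After-tax nominal return = 5.84% × (1 − 0.4) = 3.5040%.
1 + r = 1.03504 / 1.03460 = 1.000425
After-tax real rate = 1.000425 − 1 → 0.0004.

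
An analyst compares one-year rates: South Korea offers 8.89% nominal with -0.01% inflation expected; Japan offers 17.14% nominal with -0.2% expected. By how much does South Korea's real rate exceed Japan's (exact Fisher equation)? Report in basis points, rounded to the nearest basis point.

South Korea: (1 + 0.0889)/(1 − 0.0001) − 1 = 8.9009%
Japan: (1 + 0.1714)/(1 − 0.0020) − 1 = 17.3747%
Differential = 8.9009% − 17.3747% = -8.4739% → -847 basis points.

-847 basis points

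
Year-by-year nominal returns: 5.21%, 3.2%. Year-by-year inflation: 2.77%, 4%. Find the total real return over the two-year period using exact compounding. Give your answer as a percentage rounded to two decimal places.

1.59%

Compound the nominal returns: 1.0521 × 1.0320 = 1.085767.
Compound inflation: 1.0277 × 1.0400 = 1.068808.
Deflate: 1.085767 / 1.068808 = 1.015867.
Total real return = 1.015867 − 1 → 1.59%.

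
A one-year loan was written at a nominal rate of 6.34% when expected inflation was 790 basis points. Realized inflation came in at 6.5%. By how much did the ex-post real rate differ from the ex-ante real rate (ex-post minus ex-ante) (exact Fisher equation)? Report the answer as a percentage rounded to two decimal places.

1.30%

Ex-ante: (1 + 0.0634)/(1 + 0.0790) − 1 = -1.4458%
Ex-post: (1 + 0.0634)/(1 + 0.0650) − 1 = -0.1502%
Difference (ex-post − ex-ante) = 1.2955% → 1.30%.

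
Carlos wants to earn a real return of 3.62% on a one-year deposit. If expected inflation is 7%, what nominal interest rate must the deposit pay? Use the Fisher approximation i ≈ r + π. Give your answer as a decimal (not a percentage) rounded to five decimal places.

i ≈ r + π = 3.62% + 7% = 0.10620.

0.10620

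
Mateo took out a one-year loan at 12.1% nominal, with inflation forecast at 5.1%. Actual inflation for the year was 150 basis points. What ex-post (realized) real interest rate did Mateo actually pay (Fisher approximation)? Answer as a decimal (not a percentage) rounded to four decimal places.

Ex-post: 12.1% − 1.5% = 10.600%
So the realized real rate is 0.1060.

0.1060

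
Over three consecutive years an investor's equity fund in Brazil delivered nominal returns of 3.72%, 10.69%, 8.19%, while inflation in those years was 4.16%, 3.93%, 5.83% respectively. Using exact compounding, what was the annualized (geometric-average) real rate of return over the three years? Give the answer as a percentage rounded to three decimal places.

Nominal growth factor = 1.0372 × 1.1069 × 1.0819 = 1.24210416
Price-level growth factor = 1.0416 × 1.0393 × 1.0583 = 1.14564666
Real growth factor = 1.24210416 / 1.14564666 = 1.08419480
Annualized real rate = 1.08419480^(1/3) − 1 = 2.7312% → 2.731%.

2.731%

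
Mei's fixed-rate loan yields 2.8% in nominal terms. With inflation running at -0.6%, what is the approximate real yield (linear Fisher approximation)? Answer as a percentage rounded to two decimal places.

r ≈ i − π = 2.8% − (-0.6%) = 3.40%.

3.40%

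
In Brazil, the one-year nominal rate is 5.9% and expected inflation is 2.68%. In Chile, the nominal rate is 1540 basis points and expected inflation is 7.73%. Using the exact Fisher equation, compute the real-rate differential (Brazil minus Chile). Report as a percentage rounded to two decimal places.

Brazil: (1 + 0.0590)/(1 + 0.0268) − 1 = 3.1360%
Chile: (1 + 0.1540)/(1 + 0.0773) − 1 = 7.1197%
Differential = 3.1360% − 7.1197% = -3.9837% → -3.98%.

-3.98%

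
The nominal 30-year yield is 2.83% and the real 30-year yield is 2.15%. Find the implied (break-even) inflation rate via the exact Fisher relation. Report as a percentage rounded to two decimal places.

(1 + π) = (1 + i)/(1 + r) = 1.02830 / 1.02150 = 1.006657
Break-even inflation = 1.006657 − 1 → 0.67%.

0.67%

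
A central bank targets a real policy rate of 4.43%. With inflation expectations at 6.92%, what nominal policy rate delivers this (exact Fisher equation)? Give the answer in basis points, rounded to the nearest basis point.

1166 basis points

(1 + i) = (1 + r)(1 + π) = 1.04430 × 1.06920 = 1.11656556
i = 1.11656556 − 1, so the required nominal rate is 1166 basis points.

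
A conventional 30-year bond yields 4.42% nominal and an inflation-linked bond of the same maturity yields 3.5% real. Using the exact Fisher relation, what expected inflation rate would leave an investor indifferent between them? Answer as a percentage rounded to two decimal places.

0.89%

(1 + π) = (1 + i)/(1 + r) = 1.04420 / 1.03500 = 1.008889
Break-even inflation = 1.008889 − 1 → 0.89%.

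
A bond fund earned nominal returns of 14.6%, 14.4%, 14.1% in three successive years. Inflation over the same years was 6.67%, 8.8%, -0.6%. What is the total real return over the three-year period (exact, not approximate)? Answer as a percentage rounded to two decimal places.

29.67%

Nominal growth factor = 1.1460 × 1.1440 × 1.1410 = 1.495878
Price-level growth factor = 1.0667 × 1.0880 × 0.9940 = 1.153606
Real growth factor = 1.495878 / 1.153606 = 1.296698
Total real return = 1.296698 − 1 → 29.67%.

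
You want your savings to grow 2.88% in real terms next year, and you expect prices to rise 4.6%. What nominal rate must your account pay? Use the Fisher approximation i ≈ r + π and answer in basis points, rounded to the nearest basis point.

748 basis points

i ≈ r + π = 2.88% + 4.6% = 748 basis points.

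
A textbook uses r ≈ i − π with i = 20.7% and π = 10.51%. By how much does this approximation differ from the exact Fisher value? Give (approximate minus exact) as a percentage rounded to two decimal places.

Approximate: r ≈ 20.700% − 10.510% = 10.1900%
Exact: (1 + 0.2070)/(1 + 0.1051) − 1 = 9.2209%
Error = 10.1900% − 9.2209% = 0.9691% → 0.97%.

0.97%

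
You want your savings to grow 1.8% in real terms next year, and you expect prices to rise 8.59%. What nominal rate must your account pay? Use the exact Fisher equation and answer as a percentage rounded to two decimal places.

10.54%

(1 + i) = (1 + r)(1 + π) = 1.01800 × 1.08590 = 1.1054462
i = 1.1054462 − 1, so the required nominal rate is 10.54%.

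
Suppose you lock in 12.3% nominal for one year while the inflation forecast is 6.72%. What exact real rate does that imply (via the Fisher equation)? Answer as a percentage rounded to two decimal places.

By the Fisher equation, 1 + r = (1 + i)/(1 + π).
1 + r = 1.12300 / 1.06720 = 1.052286
r = 1.052286 − 1 = 5.2286%, i.e. 5.23%.

5.23%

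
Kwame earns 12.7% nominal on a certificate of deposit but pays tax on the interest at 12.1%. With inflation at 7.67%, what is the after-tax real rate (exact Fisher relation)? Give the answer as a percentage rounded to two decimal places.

After-tax nominal return = 12.7% × (1 − 0.121) = 11.1633%.
1 + r = 1.111633 / 1.07670 = 1.032445
After-tax real rate = 1.032445 − 1 → 3.24%.

3.24%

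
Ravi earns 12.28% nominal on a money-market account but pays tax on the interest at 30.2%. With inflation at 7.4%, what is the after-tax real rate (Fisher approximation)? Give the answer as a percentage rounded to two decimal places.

After-tax nominal return = 12.28% × (1 − 0.302) = 8.57144%.
r ≈ 8.57144% − 7.4% → 1.17%.

1.17%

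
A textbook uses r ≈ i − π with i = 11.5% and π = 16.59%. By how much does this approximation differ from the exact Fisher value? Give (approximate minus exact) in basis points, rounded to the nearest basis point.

-72 basis points

Approximate: r ≈ 11.500% − 16.590% = -5.0900%
Exact: (1 + 0.1150)/(1 + 0.1659) − 1 = -4.3657%
Error = -5.0900% − (-4.3657%) = -0.7243% → -72 basis points.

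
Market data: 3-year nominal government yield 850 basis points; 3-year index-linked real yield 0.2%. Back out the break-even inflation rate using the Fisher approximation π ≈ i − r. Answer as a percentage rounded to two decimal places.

8.30%

π ≈ i − r = 8.5% − 0.2% → 8.30%.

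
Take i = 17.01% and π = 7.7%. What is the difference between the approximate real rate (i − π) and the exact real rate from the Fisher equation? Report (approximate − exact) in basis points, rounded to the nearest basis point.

67 basis points

Approximate: r ≈ 17.010% − 7.700% = 9.3100%
Exact: (1 + 0.1701)/(1 + 0.0770) − 1 = 8.6444%
Error = 9.3100% − 8.6444% = 0.6656% → 67 basis points.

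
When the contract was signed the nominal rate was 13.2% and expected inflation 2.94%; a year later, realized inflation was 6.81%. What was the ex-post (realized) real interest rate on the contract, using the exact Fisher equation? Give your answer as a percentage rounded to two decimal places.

Ex-post: (1 + 0.1320)/(1 + 0.0681) − 1 = 5.9826%
So the realized real rate is 5.98%.

5.98%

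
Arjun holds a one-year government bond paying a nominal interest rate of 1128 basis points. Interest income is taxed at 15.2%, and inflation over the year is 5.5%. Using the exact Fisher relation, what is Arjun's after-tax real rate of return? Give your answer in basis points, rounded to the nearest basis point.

385 basis points

After-tax nominal return = 11.28% × (1 − 0.152) = 9.56544%.
1 + r = 1.0956544 / 1.05500 = 1.038535
After-tax real rate = 1.038535 − 1 → 385 basis points.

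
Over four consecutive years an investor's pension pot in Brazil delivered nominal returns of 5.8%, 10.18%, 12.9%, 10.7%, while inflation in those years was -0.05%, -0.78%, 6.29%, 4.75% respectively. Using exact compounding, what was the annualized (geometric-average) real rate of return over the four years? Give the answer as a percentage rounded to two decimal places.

7.18%

Nominal growth factor = 1.0580 × 1.1018 × 1.1290 × 1.1070 = 1.45690086
Price-level growth factor = 0.9995 × 0.9922 × 1.0629 × 1.0475 = 1.10415097
Real growth factor = 1.45690086 / 1.10415097 = 1.31947613
Annualized real rate = 1.31947613^(1/4) − 1 = 7.1767% → 7.18%.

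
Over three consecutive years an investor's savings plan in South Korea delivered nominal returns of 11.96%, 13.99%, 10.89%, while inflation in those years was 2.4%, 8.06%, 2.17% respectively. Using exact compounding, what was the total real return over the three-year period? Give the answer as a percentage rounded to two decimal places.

Nominal growth factor = 1.1196 × 1.1399 × 1.1089 = 1.415214
Price-level growth factor = 1.0240 × 1.0806 × 1.0217 = 1.130546
Real growth factor = 1.415214 / 1.130546 = 1.251796
Total real return = 1.251796 − 1 → 25.18%.

25.18%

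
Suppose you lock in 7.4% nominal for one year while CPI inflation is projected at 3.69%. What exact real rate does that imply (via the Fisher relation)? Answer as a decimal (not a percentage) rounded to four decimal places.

0.0358

By the Fisher relation, 1 + r = (1 + i)/(1 + π).
1 + r = 1.07400 / 1.03690 = 1.035780
r = 1.035780 − 1 = 3.5780%, i.e. 0.0358.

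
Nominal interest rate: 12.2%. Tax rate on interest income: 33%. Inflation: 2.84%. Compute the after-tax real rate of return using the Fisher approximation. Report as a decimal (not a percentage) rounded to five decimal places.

After-tax nominal return = 12.2% × (1 − 0.33) = 8.1740%.
r ≈ 8.1740% − 2.84% → 0.05334.

0.05334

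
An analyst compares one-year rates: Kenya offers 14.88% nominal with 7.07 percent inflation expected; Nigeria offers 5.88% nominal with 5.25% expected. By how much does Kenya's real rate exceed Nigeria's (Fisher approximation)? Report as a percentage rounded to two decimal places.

7.18%

Kenya: 14.88% − 7.07% = 7.810%
Nigeria: 5.88% − 5.25% = 0.630%
Differential = 7.180% → 7.18%.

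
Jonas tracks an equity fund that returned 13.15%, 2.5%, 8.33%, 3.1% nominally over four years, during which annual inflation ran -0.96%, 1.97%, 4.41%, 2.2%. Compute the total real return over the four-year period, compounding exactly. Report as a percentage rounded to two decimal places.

20.20%

Nominal growth factor = 1.1315 × 1.0250 × 1.0833 × 1.0310 = 1.295346
Price-level growth factor = 0.9904 × 1.0197 × 1.0441 × 1.0220 = 1.077646
Real growth factor = 1.295346 / 1.077646 = 1.202015
Total real return = 1.202015 − 1 → 20.20%.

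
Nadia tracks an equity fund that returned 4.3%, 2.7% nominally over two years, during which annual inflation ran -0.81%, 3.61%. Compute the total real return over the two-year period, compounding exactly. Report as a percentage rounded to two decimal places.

Compound the nominal returns: 1.0430 × 1.0270 = 1.071161.
Compound inflation: 0.9919 × 1.0361 = 1.027708.
Deflate: 1.071161 / 1.027708 = 1.042282.
Total real return = 1.042282 − 1 → 4.23%.

4.23%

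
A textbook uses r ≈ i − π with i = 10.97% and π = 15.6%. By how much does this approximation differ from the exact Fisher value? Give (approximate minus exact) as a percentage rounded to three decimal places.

-0.625%

Approximate: r ≈ 10.970% − 15.600% = -4.6300%
Exact: (1 + 0.1097)/(1 + 0.1560) − 1 = -4.0052%
Error = -4.6300% − (-4.0052%) = -0.6248% → -0.625%.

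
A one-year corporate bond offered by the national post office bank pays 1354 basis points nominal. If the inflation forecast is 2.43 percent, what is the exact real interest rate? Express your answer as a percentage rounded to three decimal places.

By the Fisher relation, 1 + r = (1 + i)/(1 + π).
1 + r = 1.13540 / 1.02430 = 1.108464
r = 1.108464 − 1 = 10.8464%, i.e. 10.846%.

10.846%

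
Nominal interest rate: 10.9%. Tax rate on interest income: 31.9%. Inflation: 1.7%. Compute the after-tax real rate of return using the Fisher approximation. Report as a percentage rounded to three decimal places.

After-tax nominal return = 10.9% × (1 − 0.319) = 7.4229%.
r ≈ 7.4229% − 1.7% → 5.723%.

5.723%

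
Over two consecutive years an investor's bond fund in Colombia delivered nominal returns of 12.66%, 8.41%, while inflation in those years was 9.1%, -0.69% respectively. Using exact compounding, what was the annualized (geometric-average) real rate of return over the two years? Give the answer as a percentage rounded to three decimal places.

Nominal growth factor = 1.1266 × 1.0841 = 1.22134706
Price-level growth factor = 1.0910 × 0.9931 = 1.08347210
Real growth factor = 1.22134706 / 1.08347210 = 1.12725289
Annualized real rate = 1.12725289^(1/2) − 1 = 6.1722% → 6.172%.

6.172%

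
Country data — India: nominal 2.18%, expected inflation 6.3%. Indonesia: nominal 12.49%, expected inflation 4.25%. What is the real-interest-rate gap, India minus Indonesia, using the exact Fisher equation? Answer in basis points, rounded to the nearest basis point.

-1178 basis points

India: (1 + 0.0218)/(1 + 0.0630) − 1 = -3.8758%
Indonesia: (1 + 0.1249)/(1 + 0.0425) − 1 = 7.9041%
Differential = -3.8758% − 7.9041% = -11.7799% → -1178 basis points.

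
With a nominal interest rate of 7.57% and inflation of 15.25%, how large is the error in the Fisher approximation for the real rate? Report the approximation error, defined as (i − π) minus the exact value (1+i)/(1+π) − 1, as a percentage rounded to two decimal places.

Approximate: r ≈ 7.570% − 15.250% = -7.6800%
Exact: (1 + 0.0757)/(1 + 0.1525) − 1 = -6.6638%
Error = -7.6800% − (-6.6638%) = -1.0162% → -1.02%.

-1.02%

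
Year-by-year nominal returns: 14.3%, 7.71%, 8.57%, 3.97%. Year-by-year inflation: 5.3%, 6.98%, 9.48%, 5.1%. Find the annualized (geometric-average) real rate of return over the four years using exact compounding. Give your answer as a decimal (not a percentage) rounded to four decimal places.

Compound the nominal returns: 1.1430 × 1.0771 × 1.0857 × 1.0397 = 1.38969706.
Compound inflation: 1.0530 × 1.0698 × 1.0948 × 1.0510 = 1.29618941.
Deflate: 1.38969706 / 1.29618941 = 1.07214042.
Annualized real rate = 1.07214042^(1/4) − 1 = 1.7567% → 0.0176.

0.0176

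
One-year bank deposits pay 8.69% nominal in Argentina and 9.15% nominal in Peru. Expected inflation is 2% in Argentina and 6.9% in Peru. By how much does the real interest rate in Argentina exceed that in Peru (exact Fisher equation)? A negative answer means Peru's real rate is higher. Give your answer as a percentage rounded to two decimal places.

Argentina: (1 + 0.0869)/(1 + 0.0200) − 1 = 6.5588%
Peru: (1 + 0.0915)/(1 + 0.0690) − 1 = 2.1048%
Differential = 6.5588% − 2.1048% = 4.4541% → 4.45%.

4.45%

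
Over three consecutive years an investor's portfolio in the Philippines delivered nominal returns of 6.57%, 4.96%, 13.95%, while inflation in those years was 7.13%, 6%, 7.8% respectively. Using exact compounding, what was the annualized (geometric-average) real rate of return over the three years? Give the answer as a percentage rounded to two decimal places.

Nominal growth factor = 1.0657 × 1.0496 × 1.1395 = 1.27459766
Price-level growth factor = 1.0713 × 1.0600 × 1.0780 = 1.22415308
Real growth factor = 1.27459766 / 1.22415308 = 1.04120774
Annualized real rate = 1.04120774^(1/3) − 1 = 1.3551% → 1.36%.

1.36%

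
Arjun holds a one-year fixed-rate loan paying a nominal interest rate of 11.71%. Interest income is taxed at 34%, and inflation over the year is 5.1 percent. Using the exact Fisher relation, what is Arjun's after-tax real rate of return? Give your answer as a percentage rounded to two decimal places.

2.50%

After-tax nominal return = 11.71% × (1 − 0.34) = 7.7286%.
1 + r = 1.077286 / 1.05100 = 1.025010
After-tax real rate = 1.025010 − 1 → 2.50%.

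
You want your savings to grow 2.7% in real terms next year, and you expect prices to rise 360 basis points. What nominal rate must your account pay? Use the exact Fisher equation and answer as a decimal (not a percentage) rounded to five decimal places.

(1 + i) = (1 + r)(1 + π) = 1.02700 × 1.03600 = 1.063972
i = 1.063972 − 1, so the required nominal rate is 0.06397.

0.06397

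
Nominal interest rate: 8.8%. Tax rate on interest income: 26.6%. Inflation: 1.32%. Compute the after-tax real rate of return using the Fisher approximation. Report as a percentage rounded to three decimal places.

After-tax nominal return = 8.8% × (1 − 0.266) = 6.4592%.
r ≈ 6.4592% − 1.32% → 5.139%.

5.139%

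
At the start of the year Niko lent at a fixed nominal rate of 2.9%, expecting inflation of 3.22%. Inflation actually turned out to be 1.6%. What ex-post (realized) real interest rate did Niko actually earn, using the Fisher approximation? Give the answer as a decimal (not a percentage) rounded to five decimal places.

0.01300

Ex-post: 2.9% − 1.6% = 1.300%
So the realized real rate is 0.01300.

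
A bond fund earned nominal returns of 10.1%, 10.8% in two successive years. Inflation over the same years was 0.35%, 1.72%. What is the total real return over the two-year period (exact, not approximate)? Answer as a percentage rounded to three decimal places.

19.510%

Compound the nominal returns: 1.1010 × 1.1080 = 1.219908.
Compound inflation: 1.0035 × 1.0172 = 1.020760.
Deflate: 1.219908 / 1.020760 = 1.195098.
Total real return = 1.195098 − 1 → 19.510%.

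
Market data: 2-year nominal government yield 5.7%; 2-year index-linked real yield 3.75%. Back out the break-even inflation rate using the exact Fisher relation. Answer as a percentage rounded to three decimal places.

(1 + π) = (1 + i)/(1 + r) = 1.05700 / 1.03750 = 1.0187952
Break-even inflation = 1.0187952 − 1 → 1.880%.

1.880%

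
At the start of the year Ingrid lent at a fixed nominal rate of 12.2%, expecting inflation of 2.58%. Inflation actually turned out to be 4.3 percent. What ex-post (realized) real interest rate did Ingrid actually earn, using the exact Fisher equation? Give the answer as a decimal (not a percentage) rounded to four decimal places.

0.0757

Ex-post: (1 + 0.1220)/(1 + 0.0430) − 1 = 7.5743%
So the realized real rate is 0.0757.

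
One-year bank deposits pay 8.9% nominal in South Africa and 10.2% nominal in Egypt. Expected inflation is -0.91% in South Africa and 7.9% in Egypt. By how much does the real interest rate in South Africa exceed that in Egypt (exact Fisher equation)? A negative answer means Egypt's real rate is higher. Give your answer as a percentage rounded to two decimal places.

South Africa: (1 + 0.0890)/(1 − 0.0091) − 1 = 9.9001%
Egypt: (1 + 0.1020)/(1 + 0.0790) − 1 = 2.1316%
Differential = 9.9001% − 2.1316% = 7.7685% → 7.77%.

7.77%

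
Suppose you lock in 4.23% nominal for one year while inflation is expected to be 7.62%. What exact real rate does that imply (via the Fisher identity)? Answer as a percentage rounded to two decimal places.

By the Fisher identity, 1 + r = (1 + i)/(1 + π).
1 + r = 1.04230 / 1.07620 = 0.968500
r = 0.968500 − 1 = -3.1500%, i.e. -3.15%.

-3.15%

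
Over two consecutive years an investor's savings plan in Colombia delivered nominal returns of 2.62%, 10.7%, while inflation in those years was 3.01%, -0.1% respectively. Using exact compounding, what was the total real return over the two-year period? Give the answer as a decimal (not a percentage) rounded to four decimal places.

Nominal growth factor = 1.0262 × 1.1070 = 1.136003
Price-level growth factor = 1.0301 × 0.9990 = 1.029070
Real growth factor = 1.136003 / 1.029070 = 1.103913
Total real return = 1.103913 − 1 → 0.1039.

0.1039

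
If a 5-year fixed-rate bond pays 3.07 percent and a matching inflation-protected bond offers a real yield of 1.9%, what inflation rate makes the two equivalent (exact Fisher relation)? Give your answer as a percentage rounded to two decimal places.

1.15%

(1 + π) = (1 + i)/(1 + r) = 1.03070 / 1.01900 = 1.011482
Break-even inflation = 1.011482 − 1 → 1.15%.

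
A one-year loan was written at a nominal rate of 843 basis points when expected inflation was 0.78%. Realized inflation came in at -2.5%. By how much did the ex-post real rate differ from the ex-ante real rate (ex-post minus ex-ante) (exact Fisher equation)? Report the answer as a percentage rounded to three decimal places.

Ex-ante: (1 + 0.0843)/(1 + 0.0078) − 1 = 7.59079%
Ex-post: (1 + 0.0843)/(1 − 0.0250) − 1 = 11.21026%
Difference (ex-post − ex-ante) = 3.61946% → 3.619%.

3.619%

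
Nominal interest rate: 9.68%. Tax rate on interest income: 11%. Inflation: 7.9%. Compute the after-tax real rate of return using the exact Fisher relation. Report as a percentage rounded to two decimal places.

0.66%

After-tax nominal return = 9.68% × (1 − 0.11) = 8.6152%.
1 + r = 1.086152 / 1.07900 = 1.006628
After-tax real rate = 1.006628 − 1 → 0.66%.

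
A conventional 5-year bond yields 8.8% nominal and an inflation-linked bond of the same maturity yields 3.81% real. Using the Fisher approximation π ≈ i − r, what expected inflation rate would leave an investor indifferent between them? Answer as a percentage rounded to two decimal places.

π ≈ i − r = 8.8% − 3.81% → 4.99%.

4.99%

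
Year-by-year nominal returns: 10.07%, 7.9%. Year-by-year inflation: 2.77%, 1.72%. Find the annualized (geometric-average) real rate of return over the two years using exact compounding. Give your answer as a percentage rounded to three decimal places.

6.588%

Nominal growth factor = 1.1007 × 1.0790 = 1.18765530
Price-level growth factor = 1.0277 × 1.0172 = 1.04537644
Real growth factor = 1.18765530 / 1.04537644 = 1.13610299
Annualized real rate = 1.13610299^(1/2) − 1 = 6.5881% → 6.588%.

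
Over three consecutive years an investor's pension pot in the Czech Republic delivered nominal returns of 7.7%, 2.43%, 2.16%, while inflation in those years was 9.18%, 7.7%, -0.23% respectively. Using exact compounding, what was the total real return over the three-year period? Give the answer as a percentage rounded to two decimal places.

Compound the nominal returns: 1.0770 × 1.0243 × 1.0216 = 1.1269996.
Compound inflation: 1.0918 × 1.0770 × 0.9977 = 1.1731641.
Deflate: 1.1269996 / 1.1731641 = 0.9606496.
Total real return = 0.9606496 − 1 → -3.94%.

-3.94%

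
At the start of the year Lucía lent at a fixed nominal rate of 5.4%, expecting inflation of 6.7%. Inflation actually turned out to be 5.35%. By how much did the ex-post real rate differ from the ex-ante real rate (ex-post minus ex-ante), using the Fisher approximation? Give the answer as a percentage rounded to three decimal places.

1.350%

Ex-ante: 5.4% − 6.7% = -1.300%
Ex-post: 5.4% − 5.35% = 0.050%
Difference (ex-post − ex-ante) = 1.3500% → 1.350%.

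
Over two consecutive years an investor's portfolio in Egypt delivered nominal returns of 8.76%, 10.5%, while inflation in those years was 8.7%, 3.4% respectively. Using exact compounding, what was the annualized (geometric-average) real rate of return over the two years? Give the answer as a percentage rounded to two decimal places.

Compound the nominal returns: 1.0876 × 1.1050 = 1.20179800.
Compound inflation: 1.0870 × 1.0340 = 1.12395800.
Deflate: 1.20179800 / 1.12395800 = 1.06925526.
Annualized real rate = 1.06925526^(1/2) − 1 = 3.4048% → 3.40%.

3.40%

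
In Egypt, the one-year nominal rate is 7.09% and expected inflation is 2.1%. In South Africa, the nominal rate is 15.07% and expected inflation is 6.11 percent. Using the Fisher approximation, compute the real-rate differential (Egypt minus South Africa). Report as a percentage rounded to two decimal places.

Egypt: 7.09% − 2.1% = 4.990%
South Africa: 15.07% − 6.11% = 8.960%
Differential = -3.970% → -3.97%.

-3.97%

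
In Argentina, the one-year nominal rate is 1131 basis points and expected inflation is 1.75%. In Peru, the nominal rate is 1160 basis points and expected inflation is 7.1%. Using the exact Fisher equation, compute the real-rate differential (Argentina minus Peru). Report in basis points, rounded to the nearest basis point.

519 basis points

Argentina: (1 + 0.1131)/(1 + 0.0175) − 1 = 9.3956%
Peru: (1 + 0.1160)/(1 + 0.0710) − 1 = 4.2017%
Differential = 9.3956% − 4.2017% = 5.1939% → 519 basis points.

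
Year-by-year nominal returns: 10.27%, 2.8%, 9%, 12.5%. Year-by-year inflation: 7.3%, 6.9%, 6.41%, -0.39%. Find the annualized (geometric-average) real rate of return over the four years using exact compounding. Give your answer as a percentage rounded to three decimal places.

Nominal growth factor = 1.1027 × 1.0280 × 1.0900 × 1.1250 = 1.39004708
Price-level growth factor = 1.0730 × 1.0690 × 1.0641 × 0.9961 = 1.21580188
Real growth factor = 1.39004708 / 1.21580188 = 1.14331710
Annualized real rate = 1.14331710^(1/4) − 1 = 3.4050% → 3.405%.

3.405%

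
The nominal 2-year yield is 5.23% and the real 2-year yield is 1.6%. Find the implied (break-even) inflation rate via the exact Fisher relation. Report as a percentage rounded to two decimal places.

(1 + π) = (1 + i)/(1 + r) = 1.05230 / 1.01600 = 1.035728
Break-even inflation = 1.035728 − 1 → 3.57%.

3.57%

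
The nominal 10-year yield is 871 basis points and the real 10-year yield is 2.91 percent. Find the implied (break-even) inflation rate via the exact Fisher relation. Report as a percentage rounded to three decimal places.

5.636%

(1 + π) = (1 + i)/(1 + r) = 1.08710 / 1.02910 = 1.056360
Break-even inflation = 1.056360 − 1 → 5.636%.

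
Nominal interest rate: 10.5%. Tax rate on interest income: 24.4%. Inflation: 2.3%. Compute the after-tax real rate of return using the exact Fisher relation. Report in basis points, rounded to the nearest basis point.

551 basis points

After-tax nominal return = 10.5% × (1 − 0.244) = 7.9380%.
1 + r = 1.07938 / 1.02300 = 1.055112
After-tax real rate = 1.055112 − 1 → 551 basis points.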